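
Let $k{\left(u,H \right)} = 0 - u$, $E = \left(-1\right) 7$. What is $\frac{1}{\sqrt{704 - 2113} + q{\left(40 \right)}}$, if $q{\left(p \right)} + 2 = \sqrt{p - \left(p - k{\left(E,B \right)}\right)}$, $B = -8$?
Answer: $\frac{1}{-2 + \sqrt{7} + i \sqrt{1409}} \approx 0.0004582 - 0.026633 i$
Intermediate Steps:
$E = -7$
$k{\left(u,H \right)} = - u$
$q{\left(p \right)} = -2 + \sqrt{7}$ ($q{\left(p \right)} = -2 + \sqrt{p - \left(-7 + p\right)} = -2 + \sqrt{7}$)
$\frac{1}{\sqrt{704 - 2113} + q{\left(40 \right)}} = \frac{1}{\sqrt{704 - 2113} - \left(2 - \sqrt{7}\right)} = \frac{1}{\sqrt{-1409} - \left(2 - \sqrt{7}\right)} = \frac{1}{i \sqrt{1409} - \left(2 - \sqrt{7}\right)} = \frac{1}{-2 + \sqrt{7} + i \sqrt{1409}}$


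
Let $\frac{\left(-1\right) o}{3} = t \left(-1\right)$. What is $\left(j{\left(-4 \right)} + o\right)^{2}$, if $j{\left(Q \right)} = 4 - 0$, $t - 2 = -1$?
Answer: $49$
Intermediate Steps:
$t = 1$ ($t = 2 - 1 = 1$)
$o = 3$ ($o = - 3 \cdot 1 \left(-1\right) = \left(-3\right) \left(-1\right) = 3$)
$j{\left(Q \right)} = 4$ ($j{\left(Q \right)} = 4 + 0 = 4$)
$\left(j{\left(-4 \right)} + o\right)^{2} = \left(4 + 3\right)^{2} = 7^{2} = 49$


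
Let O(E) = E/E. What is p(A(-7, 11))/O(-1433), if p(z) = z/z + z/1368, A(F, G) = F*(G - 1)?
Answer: 649/684 ≈ 0.94883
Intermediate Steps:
A(F, G) = F*(-1 + G)
p(z) = 1 + z/1368 (p(z) = 1 + z*(1/1368) = 1 + z/1368)
O(E) = 1
p(A(-7, 11))/O(-1433) = (1 + (-7*(-1 + 11))/1368)/1 = (1 + (-7*10)/1368)*1 = (1 + (1/1368)*(-70))*1 = (1 - 35/684)*1 = (649/684)*1 = 649/684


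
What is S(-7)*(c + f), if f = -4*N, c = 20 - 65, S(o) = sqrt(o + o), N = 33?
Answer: -177*I*sqrt(14) ≈ -662.27*I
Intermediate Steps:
S(o) = sqrt(2)*sqrt(o) (S(o) = sqrt(2*o) = sqrt(2)*sqrt(o))
c = -45
f = -132 (f = -4*33 = -132)
S(-7)*(c + f) = (sqrt(2)*sqrt(-7))*(-45 - 132) = (sqrt(2)*(I*sqrt(7)))*(-177) = (I*sqrt(14))*(-177) = -177*I*sqrt(14)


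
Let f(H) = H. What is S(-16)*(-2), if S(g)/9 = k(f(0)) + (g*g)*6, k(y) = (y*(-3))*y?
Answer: -27648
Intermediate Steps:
k(y) = -3*y² (k(y) = (-3*y)*y = -3*y²)
S(g) = 54*g² (S(g) = 9*(-3*0² + (g*g)*6) = 9*(-3*0 + g²*6) = 9*(0 + 6*g²) = 9*(6*g²) = 54*g²)
S(-16)*(-2) = (54*(-16)²)*(-2) = (54*256)*(-2) = 13824*(-2) = -27648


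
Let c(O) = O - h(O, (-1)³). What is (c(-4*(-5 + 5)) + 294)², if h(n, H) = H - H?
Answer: 86436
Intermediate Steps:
h(n, H) = 0
c(O) = O (c(O) = O - 1*0 = O + 0 = O)
(c(-4*(-5 + 5)) + 294)² = (-4*(-5 + 5) + 294)² = (-4*0 + 294)² = (0 + 294)² = 294² = 86436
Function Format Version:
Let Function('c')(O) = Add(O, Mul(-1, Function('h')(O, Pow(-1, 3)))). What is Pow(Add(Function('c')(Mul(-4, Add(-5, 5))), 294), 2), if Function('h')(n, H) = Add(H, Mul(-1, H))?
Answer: 86436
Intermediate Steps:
Function('h')(n, H) = 0
Function('c')(O) = O (Function('c')(O) = Add(O, Mul(-1, 0)) = Add(O, 0) = O)
Pow(Add(Function('c')(Mul(-4, Add(-5, 5))), 294), 2) = Pow(Add(Mul(-4, Add(-5, 5)), 294), 2) = Pow(Add(Mul(-4, 0), 294), 2) = Pow(Add(0, 294), 2) = Pow(294, 2) = 86436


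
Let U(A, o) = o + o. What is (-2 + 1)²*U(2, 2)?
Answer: 4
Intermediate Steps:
U(A, o) = 2*o
(-2 + 1)²*U(2, 2) = (-2 + 1)²*(2*2) = (-1)²*4 = 1*4 = 4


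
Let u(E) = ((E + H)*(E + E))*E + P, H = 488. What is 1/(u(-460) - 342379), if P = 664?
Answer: 1/11507885 ≈ 8.6897e-8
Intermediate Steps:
u(E) = 664 + 2*E**2*(488 + E) (u(E) = ((E + 488)*(E + E))*E + 664 = ((488 + E)*(2*E))*E + 664 = (2*E*(488 + E))*E + 664 = 2*E**2*(488 + E) + 664 = 664 + 2*E**2*(488 + E))
1/(u(-460) - 342379) = 1/((664 + 2*(-460)**3 + 976*(-460)**2) - 342379) = 1/((664 + 2*(-97336000) + 976*211600) - 342379) = 1/((664 - 194672000 + 206521600) - 342379) = 1/(11850264 - 342379) = 1/11507885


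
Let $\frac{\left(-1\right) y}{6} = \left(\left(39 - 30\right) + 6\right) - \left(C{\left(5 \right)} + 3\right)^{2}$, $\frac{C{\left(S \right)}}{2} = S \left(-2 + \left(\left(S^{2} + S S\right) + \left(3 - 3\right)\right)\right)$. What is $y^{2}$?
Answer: $1959003326736$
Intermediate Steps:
$C{\left(S \right)} = 2 S \left(-2 + 2 S^{2}\right)$ ($C{\left(S \right)} = 2 S \left(-2 + \left(\left(S^{2} + S S\right) + \left(3 - 3\right)\right)\right) = 2 S \left(-2 + \left(\left(S^{2} + S^{2}\right) + 0\right)\right) = 2 S \left(-2 + \left(2 S^{2} + 0\right)\right) = 2 S \left(-2 + 2 S^{2}\right)$)
$y = 1399644$ ($y = - 6 \left(\left(\left(39 - 30\right) + 6\right) - \left(4 \cdot 5 \left(-1 + 5^{2}\right) + 3\right)^{2}\right) = - 6 \left(\left(9 + 6\right) - \left(4 \cdot 5 \left(-1 + 25\right) + 3\right)^{2}\right) = - 6 \left(15 - \left(4 \cdot 5 \cdot 24 + 3\right)^{2}\right) = - 6 \left(15 - \left(480 + 3\right)^{2}\right) = - 6 \left(15 - 483^{2}\right) = - 6 \left(15 - 233289\right) = \left(-6\right) \left(-233274\right) = 1399644$)
$y^{2} = 1399644^{2} = 1959003326736$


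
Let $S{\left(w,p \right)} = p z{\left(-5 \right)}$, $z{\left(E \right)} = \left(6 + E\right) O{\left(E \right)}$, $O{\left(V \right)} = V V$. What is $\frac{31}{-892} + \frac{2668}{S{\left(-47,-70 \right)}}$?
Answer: $- \frac{1217053}{780500} \approx -1.5593$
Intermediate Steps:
$O{\left(V \right)} = V^{2}$
$z{\left(E \right)} = E^{2} \left(6 + E\right)$ ($z{\left(E \right)} = \left(6 + E\right) E^{2} = E^{2} \left(6 + E\right)$)
$S{\left(w,p \right)} = 25 p$ ($S{\left(w,p \right)} = p \left(-5\right)^{2} \left(6 - 5\right) = p 25 \cdot 1 = p 25 = 25 p$)
$\frac{31}{-892} + \frac{2668}{S{\left(-47,-70 \right)}} = \frac{31}{-892} + \frac{2668}{25 \left(-70\right)} = 31 \left(- \frac{1}{892}\right) + \frac{2668}{-1750} = - \frac{31}{892} + 2668 \left(- \frac{1}{1750}\right) = - \frac{31}{892} - \frac{1334}{875} = - \frac{1217053}{780500}$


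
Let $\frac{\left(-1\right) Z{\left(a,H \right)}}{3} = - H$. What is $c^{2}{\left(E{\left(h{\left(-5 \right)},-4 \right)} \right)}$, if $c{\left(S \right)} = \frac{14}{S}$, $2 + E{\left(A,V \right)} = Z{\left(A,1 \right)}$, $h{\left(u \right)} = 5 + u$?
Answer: $196$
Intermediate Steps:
$Z{\left(a,H \right)} = 3 H$ ($Z{\left(a,H \right)} = - 3 \left(- H\right) = 3 H$)
$E{\left(A,V \right)} = 1$ ($E{\left(A,V \right)} = -2 + 3 \cdot 1 = -2 + 3 = 1$)
$c^{2}{\left(E{\left(h{\left(-5 \right)},-4 \right)} \right)} = \left(\frac{14}{1}\right)^{2} = \left(14 \cdot 1\right)^{2} = 14^{2} = 196$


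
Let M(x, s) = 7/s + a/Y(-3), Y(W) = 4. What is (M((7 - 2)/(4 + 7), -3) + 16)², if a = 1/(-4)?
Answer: 426409/2304 ≈ 185.07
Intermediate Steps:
a = -¼ (a = 1*(-¼) = -¼ ≈ -0.25000)
M(x, s) = -1/16 + 7/s (M(x, s) = 7/s - ¼/4 = 7/s - ¼*¼ = 7/s - 1/16 = -1/16 + 7/s)
(M((7 - 2)/(4 + 7), -3) + 16)² = ((1/16)*(112 - 1*(-3))/(-3) + 16)² = ((1/16)*(-⅓)*(112 + 3) + 16)² = ((1/16)*(-⅓)*115 + 16)² = (-115/48 + 16)² = (653/48)² = 426409/2304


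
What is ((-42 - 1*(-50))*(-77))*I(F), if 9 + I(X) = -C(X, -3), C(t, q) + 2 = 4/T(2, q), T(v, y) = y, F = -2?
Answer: 10472/3 ≈ 3490.7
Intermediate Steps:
C(t, q) = -2 + 4/q
I(X) = -17/3 (I(X) = -9 - (-2 + 4/(-3)) = -9 - (-2 + 4*(-⅓)) = -9 - (-2 - 4/3) = -9 - 1*(-10/3) = -9 + 10/3 = -17/3)
((-42 - 1*(-50))*(-77))*I(F) = ((-42 - 1*(-50))*(-77))*(-17/3) = ((-42 + 50)*(-77))*(-17/3) = (8*(-77))*(-17/3) = -616*(-17/3) = 10472/3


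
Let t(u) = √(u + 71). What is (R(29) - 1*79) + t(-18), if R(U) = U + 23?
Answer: -27 + √53 ≈ -19.720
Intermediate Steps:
R(U) = 23 + U
t(u) = √(71 + u)
(R(29) - 1*79) + t(-18) = ((23 + 29) - 1*79) + √(71 - 18) = (52 - 79) + √53 = -27 + √53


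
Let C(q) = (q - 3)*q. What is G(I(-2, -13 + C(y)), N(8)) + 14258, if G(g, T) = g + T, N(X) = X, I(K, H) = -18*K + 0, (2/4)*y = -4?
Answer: 14302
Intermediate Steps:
y = -8 (y = 2*(-4) = -8)
C(q) = q*(-3 + q) (C(q) = (-3 + q)*q = q*(-3 + q))
I(K, H) = -18*K
G(g, T) = T + g
G(I(-2, -13 + C(y)), N(8)) + 14258 = (8 - 18*(-2)) + 14258 = (8 + 36) + 14258 = 44 + 14258 = 14302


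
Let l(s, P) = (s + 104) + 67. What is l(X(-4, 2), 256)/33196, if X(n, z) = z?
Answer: 173/33196 ≈ 0.0052115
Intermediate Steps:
l(s, P) = 171 + s (l(s, P) = (104 + s) + 67 = 171 + s)
l(X(-4, 2), 256)/33196 = (171 + 2)/33196 = 173*(1/33196) = 173/33196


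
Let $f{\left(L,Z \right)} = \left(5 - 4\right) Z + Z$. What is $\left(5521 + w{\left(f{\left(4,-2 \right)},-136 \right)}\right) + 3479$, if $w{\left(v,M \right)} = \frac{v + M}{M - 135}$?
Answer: $\frac{2439140}{271} \approx 9000.5$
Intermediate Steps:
$f{\left(L,Z \right)} = 2 Z$ ($f{\left(L,Z \right)} = 1 Z + Z = Z + Z = 2 Z$)
$w{\left(v,M \right)} = \frac{M + v}{-135 + M}$
$\left(5521 + w{\left(f{\left(4,-2 \right)},-136 \right)}\right) + 3479 = \left(5521 + \frac{-136 + 2 \left(-2\right)}{-135 - 136}\right) + 3479 = \left(5521 + \frac{-136 - 4}{-271}\right) + 3479 = \left(5521 - - \frac{140}{271}\right) + 3479 = \left(5521 + \frac{140}{271}\right) + 3479 = \frac{1496331}{271} + 3479 = \frac{2439140}{271}$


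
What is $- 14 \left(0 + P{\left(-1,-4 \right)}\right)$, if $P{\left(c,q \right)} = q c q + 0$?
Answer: $224$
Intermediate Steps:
$P{\left(c,q \right)} = c q^{2}$ ($P{\left(c,q \right)} = c q q + 0 = c q^{2} + 0 = c q^{2}$)
$- 14 \left(0 + P{\left(-1,-4 \right)}\right) = - 14 \left(0 - \left(-4\right)^{2}\right) = - 14 \left(0 - 16\right) = \left(-14\right) \left(-16\right) = 224$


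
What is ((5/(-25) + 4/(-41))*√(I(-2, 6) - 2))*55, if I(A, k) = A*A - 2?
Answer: 0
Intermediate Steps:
I(A, k) = -2 + A² (I(A, k) = A² - 2 = -2 + A²)
((5/(-25) + 4/(-41))*√(I(-2, 6) - 2))*55 = ((5/(-25) + 4/(-41))*√((-2 + (-2)²) - 2))*55 = ((5*(-1/25) + 4*(-1/41))*√((-2 + 4) - 2))*55 = ((-⅕ - 4/41)*√(2 - 2))*55 = -61*√0/205*55 = -61/205*0*55 = 0*55 = 0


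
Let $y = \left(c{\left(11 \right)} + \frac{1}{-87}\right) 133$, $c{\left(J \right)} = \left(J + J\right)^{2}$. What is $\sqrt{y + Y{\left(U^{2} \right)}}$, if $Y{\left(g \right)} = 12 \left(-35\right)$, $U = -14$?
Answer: $\frac{\sqrt{484041117}}{87} \approx 252.88$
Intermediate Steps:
$Y{\left(g \right)} = -420$
$c{\left(J \right)} = 4 J^{2}$ ($c{\left(J \right)} = \left(2 J\right)^{2} = 4 J^{2}$)
$y = \frac{5600231}{87}$ ($y = \left(4 \cdot 11^{2} + \frac{1}{-87}\right) 133 = \left(4 \cdot 121 - \frac{1}{87}\right) 133 = \left(484 - \frac{1}{87}\right) 133 = \frac{42107}{87} \cdot 133 = \frac{5600231}{87} \approx 64371.0$)
$\sqrt{y + Y{\left(U^{2} \right)}} = \sqrt{\frac{5600231}{87} - 420} = \sqrt{\frac{5563691}{87}} = \frac{\sqrt{484041117}}{87}$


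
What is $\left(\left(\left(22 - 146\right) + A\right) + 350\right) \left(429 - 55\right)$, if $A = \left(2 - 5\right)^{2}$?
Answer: $87890$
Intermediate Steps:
$A = 9$ ($A = \left(-3\right)^{2} = 9$)
$\left(\left(\left(22 - 146\right) + A\right) + 350\right) \left(429 - 55\right) = \left(\left(\left(22 - 146\right) + 9\right) + 350\right) \left(429 - 55\right) = \left(\left(\left(22 - 146\right) + 9\right) + 350\right) 374 = \left(\left(-124 + 9\right) + 350\right) 374 = \left(-115 + 350\right) 374 = 235 \cdot 374 = 87890$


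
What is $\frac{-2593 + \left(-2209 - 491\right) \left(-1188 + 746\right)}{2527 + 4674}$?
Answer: $\frac{1190807}{7201} \approx 165.37$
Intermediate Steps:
$\frac{-2593 + \left(-2209 - 491\right) \left(-1188 + 746\right)}{2527 + 4674} = \frac{-2593 - -1193400}{7201} = \left(-2593 + 1193400\right) \frac{1}{7201} = 1190807 \cdot \frac{1}{7201} = \frac{1190807}{7201}$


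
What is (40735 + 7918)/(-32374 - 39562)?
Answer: -48653/71936 ≈ -0.67634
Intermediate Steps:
(40735 + 7918)/(-32374 - 39562) = 48653/(-71936) = 48653*(-1/71936) = -48653/71936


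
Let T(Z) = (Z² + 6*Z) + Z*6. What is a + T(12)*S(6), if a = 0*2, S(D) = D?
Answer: 1728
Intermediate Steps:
T(Z) = Z² + 12*Z (T(Z) = (Z² + 6*Z) + 6*Z = Z² + 12*Z)
a = 0
a + T(12)*S(6) = 0 + (12*(12 + 12))*6 = 0 + (12*24)*6 = 0 + 288*6 = 0 + 1728 = 1728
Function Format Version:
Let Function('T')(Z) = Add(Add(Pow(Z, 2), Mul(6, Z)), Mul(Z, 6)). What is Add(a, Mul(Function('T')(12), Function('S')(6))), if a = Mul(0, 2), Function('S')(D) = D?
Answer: 1728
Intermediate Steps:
Function('T')(Z) = Add(Pow(Z, 2), Mul(12, Z)) (Function('T')(Z) = Add(Add(Pow(Z, 2), Mul(6, Z)), Mul(6, Z)) = Add(Pow(Z, 2), Mul(12, Z)))
a = 0
Add(a, Mul(Function('T')(12), Function('S')(6))) = Add(0, Mul(Mul(12, Add(12, 12)), 6)) = Add(0, Mul(Mul(12, 24), 6)) = Add(0, Mul(288, 6)) = Add(0, 1728) = 1728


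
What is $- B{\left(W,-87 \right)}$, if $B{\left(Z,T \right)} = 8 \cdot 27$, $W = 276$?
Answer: $-216$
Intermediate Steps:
$B{\left(Z,T \right)} = 216$
$- B{\left(W,-87 \right)} = \left(-1\right) 216 = -216$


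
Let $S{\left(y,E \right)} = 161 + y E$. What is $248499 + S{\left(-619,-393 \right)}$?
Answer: $491927$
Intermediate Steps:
$S{\left(y,E \right)} = 161 + E y$
$248499 + S{\left(-619,-393 \right)} = 248499 + \left(161 - -243267\right) = 248499 + \left(161 + 243267\right) = 248499 + 243428 = 491927$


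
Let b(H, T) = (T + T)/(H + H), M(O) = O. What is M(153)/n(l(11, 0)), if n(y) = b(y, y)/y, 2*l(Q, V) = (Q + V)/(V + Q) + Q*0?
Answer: 153/2 ≈ 76.500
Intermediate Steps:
l(Q, V) = ½ (l(Q, V) = ((Q + V)/(V + Q) + Q*0)/2 = ((Q + V)/(Q + V) + 0)/2 = (1 + 0)/2 = (½)*1 = ½)
b(H, T) = T/H (b(H, T) = (2*T)/((2*H)) = (2*T)*(1/(2*H)) = T/H)
n(y) = 1/y (n(y) = (y/y)/y = 1/y)
M(153)/n(l(11, 0)) = 153/(1/(½)) = 153/2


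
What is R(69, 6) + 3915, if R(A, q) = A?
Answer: 3984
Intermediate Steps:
R(69, 6) + 3915 = 69 + 3915 = 3984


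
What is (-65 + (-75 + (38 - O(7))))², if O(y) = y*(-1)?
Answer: 9025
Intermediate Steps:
O(y) = -y
(-65 + (-75 + (38 - O(7))))² = (-65 + (-75 + (38 - (-1)*7)))² = (-65 + (-75 + (38 - 1*(-7))))² = (-65 + (-75 + (38 + 7)))² = (-65 + (-75 + 45))² = (-65 - 30)² = (-95)² = 9025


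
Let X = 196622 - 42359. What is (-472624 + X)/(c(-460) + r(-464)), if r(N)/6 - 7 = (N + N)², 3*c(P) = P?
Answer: -955083/15500978 ≈ -0.061614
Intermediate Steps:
c(P) = P/3
r(N) = 42 + 24*N² (r(N) = 42 + 6*(N + N)² = 42 + 6*(2*N)² = 42 + 6*(4*N²) = 42 + 24*N²)
X = 154263
(-472624 + X)/(c(-460) + r(-464)) = (-472624 + 154263)/((⅓)*(-460) + (42 + 24*(-464)²)) = -318361/(-460/3 + (42 + 24*215296)) = -318361/(-460/3 + (42 + 5167104)) = -318361/(-460/3 + 5167146) = -318361/15500978/3 = -318361*3/15500978 = -955083/15500978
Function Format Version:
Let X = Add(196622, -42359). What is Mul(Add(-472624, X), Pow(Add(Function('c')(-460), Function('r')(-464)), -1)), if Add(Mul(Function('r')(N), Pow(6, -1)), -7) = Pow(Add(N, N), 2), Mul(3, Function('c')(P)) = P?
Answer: Rational(-955083, 15500978) ≈ -0.061614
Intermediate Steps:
Function('c')(P) = Mul(Rational(1, 3), P)
Function('r')(N) = Add(42, Mul(24, Pow(N, 2))) (Function('r')(N) = Add(42, Mul(6, Pow(Add(N, N), 2))) = Add(42, Mul(6, Pow(Mul(2, N), 2))) = Add(42, Mul(6, Mul(4, Pow(N, 2)))) = Add(42, Mul(24, Pow(N, 2))))
X = 154263
Mul(Add(-472624, X), Pow(Add(Function('c')(-460), Function('r')(-464)), -1)) = Mul(Add(-472624, 154263), Pow(Add(Mul(Rational(1, 3), -460), Add(42, Mul(24, Pow(-464, 2)))), -1)) = Mul(-318361, Pow(Add(Rational(-460, 3), Add(42, Mul(24, 215296))), -1)) = Mul(-318361, Pow(Add(Rational(-460, 3), Add(42, 5167104)), -1)) = Mul(-318361, Pow(Add(Rational(-460, 3), 5167146), -1)) = Mul(-318361, Pow(Rational(15500978, 3), -1)) = Mul(-318361, Rational(3, 15500978)) = Rational(-955083, 15500978)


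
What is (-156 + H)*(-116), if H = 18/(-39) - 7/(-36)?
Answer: 2120857/117 ≈ 18127.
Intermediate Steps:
H = -125/468 (H = 18*(-1/39) - 7*(-1/36) = -6/13 + 7/36 = -125/468 ≈ -0.26709)
(-156 + H)*(-116) = (-156 - 125/468)*(-116) = -73133/468*(-116) = 2120857/117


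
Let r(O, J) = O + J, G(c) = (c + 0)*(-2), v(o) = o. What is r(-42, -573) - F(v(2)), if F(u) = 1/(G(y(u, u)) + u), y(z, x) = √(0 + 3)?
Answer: -2459/4 + √3/4 ≈ -614.32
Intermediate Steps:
y(z, x) = √3
G(c) = -2*c (G(c) = c*(-2) = -2*c)
r(O, J) = J + O
F(u) = 1/(u - 2*√3) (F(u) = 1/(-2*√3 + u) = 1/(u - 2*√3))
r(-42, -573) - F(v(2)) = (-573 - 42) - 1/(2 - 2*√3) = -615 - 1/(2 - 2*√3)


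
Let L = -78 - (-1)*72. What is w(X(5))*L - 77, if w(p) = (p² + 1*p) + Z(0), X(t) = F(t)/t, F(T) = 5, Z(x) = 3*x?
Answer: -89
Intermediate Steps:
X(t) = 5/t
w(p) = p + p² (w(p) = (p² + 1*p) + 3*0 = (p² + p) + 0 = (p + p²) + 0 = p + p²)
L = -6 (L = -78 - 1*(-72) = -78 + 72 = -6)
w(X(5))*L - 77 = ((5/5)*(1 + 5/5))*(-6) - 77 = ((5*(⅕))*(1 + 5*(⅕)))*(-6) - 77 = (1*(1 + 1))*(-6) - 77 = (1*2)*(-6) - 77 = 2*(-6) - 77 = -12 - 77 = -89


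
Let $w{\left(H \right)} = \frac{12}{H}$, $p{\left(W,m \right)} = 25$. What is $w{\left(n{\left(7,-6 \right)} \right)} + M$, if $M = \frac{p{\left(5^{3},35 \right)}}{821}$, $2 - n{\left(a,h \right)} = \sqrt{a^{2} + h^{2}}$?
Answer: $- \frac{5893}{22167} - \frac{4 \sqrt{85}}{27} \approx -1.6317$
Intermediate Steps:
$n{\left(a,h \right)} = 2 - \sqrt{a^{2} + h^{2}}$
$M = \frac{25}{821} \approx 0.030451$
$w{\left(n{\left(7,-6 \right)} \right)} + M = \frac{12}{2 - \sqrt{7^{2} + \left(-6\right)^{2}}} + \frac{25}{821} = \frac{12}{2 - \sqrt{49 + 36}} + \frac{25}{821} = \frac{12}{2 - \sqrt{85}} + \frac{25}{821} = \frac{25}{821} + \frac{12}{2 - \sqrt{85}}$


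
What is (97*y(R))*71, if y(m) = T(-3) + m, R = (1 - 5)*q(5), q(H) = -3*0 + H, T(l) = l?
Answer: -158401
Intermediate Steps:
q(H) = H (q(H) = 0 + H = H)
R = -20 (R = (1 - 5)*5 = -4*5 = -20)
y(m) = -3 + m
(97*y(R))*71 = (97*(-3 - 20))*71 = (97*(-23))*71 = -2231*71 = -158401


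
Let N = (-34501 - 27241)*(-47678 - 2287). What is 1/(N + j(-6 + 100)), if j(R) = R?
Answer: 1/3084939124 ≈ 3.2416e-10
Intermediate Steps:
N = 3084939030 (N = -61742*(-49965) = 3084939030)
1/(N + j(-6 + 100)) = 1/(3084939030 + (-6 + 100)) = 1/(3084939030 + 94) = 1/3084939124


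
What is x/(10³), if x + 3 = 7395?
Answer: 924/125 ≈ 7.3920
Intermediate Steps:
x = 7392 (x = -3 + 7395 = 7392)
x/(10³) = 7392/(10³) = 7392/1000 = 7392*(1/1000) = 924/125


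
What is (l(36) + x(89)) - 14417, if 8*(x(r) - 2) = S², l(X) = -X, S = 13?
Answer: -115439/8 ≈ -14430.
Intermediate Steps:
x(r) = 185/8 (x(r) = 2 + (⅛)*13² = 2 + (⅛)*169 = 2 + 169/8 = 185/8)
(l(36) + x(89)) - 14417 = (-1*36 + 185/8) - 14417 = (-36 + 185/8) - 14417 = -103/8 - 14417 = -115439/8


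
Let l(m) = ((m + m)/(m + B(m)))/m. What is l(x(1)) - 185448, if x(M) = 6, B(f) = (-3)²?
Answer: -2781718/15 ≈ -1.8545e+5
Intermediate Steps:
B(f) = 9
l(m) = 2/(9 + m) (l(m) = ((m + m)/(m + 9))/m = ((2*m)/(9 + m))/m = (2*m/(9 + m))/m = 2/(9 + m))
l(x(1)) - 185448 = 2/(9 + 6) - 185448 = 2/15 - 185448 = -2781718/15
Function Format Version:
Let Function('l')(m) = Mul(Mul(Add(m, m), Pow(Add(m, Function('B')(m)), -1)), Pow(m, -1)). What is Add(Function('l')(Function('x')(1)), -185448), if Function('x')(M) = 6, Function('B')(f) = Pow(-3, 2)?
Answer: Rational(-2781718, 15) ≈ -1.8545e+5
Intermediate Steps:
Function('B')(f) = 9
Function('l')(m) = Mul(2, Pow(Add(9, m), -1)) (Function('l')(m) = Mul(Mul(Add(m, m), Pow(Add(m, 9), -1)), Pow(m, -1)) = Mul(Mul(Mul(2, m), Pow(Add(9, m), -1)), Pow(m, -1)) = Mul(Mul(2, m, Pow(Add(9, m), -1)), Pow(m, -1)) = Mul(2, Pow(Add(9, m), -1)))
Add(Function('l')(Function('x')(1)), -185448) = Add(Mul(2, Pow(Add(9, 6), -1)), -185448) = Add(Mul(2, Pow(15, -1)), -185448) = Add(Mul(2, Rational(1, 15)), -185448) = Add(Rational(2, 15), -185448) = Rational(-2781718, 15)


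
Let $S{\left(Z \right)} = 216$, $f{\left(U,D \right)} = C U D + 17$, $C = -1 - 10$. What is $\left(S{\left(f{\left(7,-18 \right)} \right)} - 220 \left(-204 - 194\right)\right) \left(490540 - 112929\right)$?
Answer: $33145183136$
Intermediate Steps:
$C = -11$ ($C = -1 - 10 = -11$)
$f{\left(U,D \right)} = 17 - 11 D U$ ($f{\left(U,D \right)} = - 11 U D + 17 = - 11 D U + 17 = 17 - 11 D U$)
$\left(S{\left(f{\left(7,-18 \right)} \right)} - 220 \left(-204 - 194\right)\right) \left(490540 - 112929\right) = \left(216 - 220 \left(-204 - 194\right)\right) \left(490540 - 112929\right) = \left(216 - -87560\right) \left(490540 - 112929\right) = \left(216 + 87560\right) 377611 = 87776 \cdot 377611 = 33145183136$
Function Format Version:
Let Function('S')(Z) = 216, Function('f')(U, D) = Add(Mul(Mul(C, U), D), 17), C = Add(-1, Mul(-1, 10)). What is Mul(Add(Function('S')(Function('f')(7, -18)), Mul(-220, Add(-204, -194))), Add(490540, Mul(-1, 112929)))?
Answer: 33145183136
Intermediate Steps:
C = -11 (C = Add(-1, -10) = -11)
Function('f')(U, D) = Add(17, Mul(-11, D, U)) (Function('f')(U, D) = Add(Mul(Mul(-11, U), D), 17) = Add(Mul(-11, D, U), 17) = Add(17, Mul(-11, D, U)))
Mul(Add(Function('S')(Function('f')(7, -18)), Mul(-220, Add(-204, -194))), Add(490540, Mul(-1, 112929))) = Mul(Add(216, Mul(-220, Add(-204, -194))), Add(490540, Mul(-1, 112929))) = Mul(Add(216, Mul(-220, -398)), Add(490540, -112929)) = Mul(Add(216, 87560), 377611) = Mul(87776, 377611) = 33145183136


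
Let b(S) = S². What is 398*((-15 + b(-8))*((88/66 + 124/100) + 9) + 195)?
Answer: 22748486/75 ≈ 3.0331e+5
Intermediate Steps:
398*((-15 + b(-8))*((88/66 + 124/100) + 9) + 195) = 398*((-15 + (-8)²)*((88/66 + 124/100) + 9) + 195) = 398*((-15 + 64)*((88*(1/66) + 124*(1/100)) + 9) + 195) = 398*(49*((4/3 + 31/25) + 9) + 195) = 398*(49*(193/75 + 9) + 195) = 398*(49*(868/75) + 195) = 398*(42532/75 + 195) = 398*(57157/75) = 22748486/75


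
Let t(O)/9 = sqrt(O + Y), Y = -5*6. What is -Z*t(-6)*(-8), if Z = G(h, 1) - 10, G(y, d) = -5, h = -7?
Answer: -6480*I ≈ -6480.0*I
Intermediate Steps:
Z = -15 (Z = -5 - 10 = -15)
Y = -30
t(O) = 9*sqrt(-30 + O) (t(O) = 9*sqrt(O - 30) = 9*sqrt(-30 + O))
-Z*t(-6)*(-8) = -(-135*sqrt(-30 - 6))*(-8) = -(-135*sqrt(-36))*(-8) = -(-135*6*I)*(-8) = -(-810*I)*(-8) = -6480*I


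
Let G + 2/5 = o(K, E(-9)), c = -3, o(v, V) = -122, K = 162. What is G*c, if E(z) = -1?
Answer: 1836/5 ≈ 367.20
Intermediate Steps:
G = -612/5 (G = -⅖ - 122 = -612/5 ≈ -122.40)
G*c = -612/5*(-3) = 1836/5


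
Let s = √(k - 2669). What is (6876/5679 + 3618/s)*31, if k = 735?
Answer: 23684/631 - 56079*I*√1934/967 ≈ 37.534 - 2550.4*I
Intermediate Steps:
s = I*√1934 (s = √(735 - 2669) = √(-1934) = I*√1934 ≈ 43.977*I)
(6876/5679 + 3618/s)*31 = (6876/5679 + 3618/((I*√1934)))*31 = (6876*(1/5679) + 3618*(-I*√1934/1934))*31 = (764/631 - 1809*I*√1934/967)*31 = 23684/631 - 56079*I*√1934/967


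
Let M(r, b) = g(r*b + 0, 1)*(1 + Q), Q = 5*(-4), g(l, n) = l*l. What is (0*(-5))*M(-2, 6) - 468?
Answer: -468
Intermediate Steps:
g(l, n) = l²
Q = -20
M(r, b) = -19*b²*r² (M(r, b) = (r*b + 0)²*(1 - 20) = (b*r + 0)²*(-19) = (b*r)²*(-19) = (b²*r²)*(-19) = -19*b²*r²)
(0*(-5))*M(-2, 6) - 468 = (0*(-5))*(-19*6²*(-2)²) - 468 = 0*(-19*36*4) - 468 = 0*(-2736) - 468 = 0 - 468 = -468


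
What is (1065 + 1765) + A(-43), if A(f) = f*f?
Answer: 4679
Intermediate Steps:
A(f) = f²
(1065 + 1765) + A(-43) = (1065 + 1765) + (-43)² = 2830 + 1849 = 4679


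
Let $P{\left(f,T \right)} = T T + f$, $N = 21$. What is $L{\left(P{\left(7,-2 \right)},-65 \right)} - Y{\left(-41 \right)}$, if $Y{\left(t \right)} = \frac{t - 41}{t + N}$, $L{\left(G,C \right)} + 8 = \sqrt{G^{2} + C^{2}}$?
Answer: $- \frac{121}{10} + \sqrt{4346} \approx 53.824$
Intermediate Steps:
$P{\left(f,T \right)} = f + T^{2}$ ($P{\left(f,T \right)} = T^{2} + f = f + T^{2}$)
$L{\left(G,C \right)} = -8 + \sqrt{C^{2} + G^{2}}$ ($L{\left(G,C \right)} = -8 + \sqrt{G^{2} + C^{2}} = -8 + \sqrt{C^{2} + G^{2}}$)
$Y{\left(t \right)} = \frac{-41 + t}{21 + t}$ ($Y{\left(t \right)} = \frac{t - 41}{t + 21} = \frac{-41 + t}{21 + t}$)
$L{\left(P{\left(7,-2 \right)},-65 \right)} - Y{\left(-41 \right)} = \left(-8 + \sqrt{\left(-65\right)^{2} + \left(7 + \left(-2\right)^{2}\right)^{2}}\right) - \frac{-41 - 41}{21 - 41} = \left(-8 + \sqrt{4225 + \left(7 + 4\right)^{2}}\right) - \frac{1}{-20} \left(-82\right) = \left(-8 + \sqrt{4225 + 11^{2}}\right) - \left(- \frac{1}{20}\right) \left(-82\right) = \left(-8 + \sqrt{4225 + 121}\right) - \frac{41}{10} = \left(-8 + \sqrt{4346}\right) - \frac{41}{10} = - \frac{121}{10} + \sqrt{4346}$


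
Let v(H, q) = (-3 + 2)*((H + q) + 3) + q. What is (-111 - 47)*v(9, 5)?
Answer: 1896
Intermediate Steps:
v(H, q) = -3 - H (v(H, q) = -(3 + H + q) + q = (-3 - H - q) + q = -3 - H)
(-111 - 47)*v(9, 5) = (-111 - 47)*(-3 - 1*9) = -158*(-3 - 9) = -158*(-12) = 1896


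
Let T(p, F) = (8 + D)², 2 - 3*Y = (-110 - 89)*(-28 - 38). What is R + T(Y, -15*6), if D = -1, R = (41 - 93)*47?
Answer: -2395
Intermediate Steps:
R = -2444 (R = -52*47 = -2444)
Y = -13132/3 (Y = ⅔ - (-110 - 89)*(-28 - 38)/3 = ⅔ - (-199)*(-66)/3 = ⅔ - ⅓*13134 = ⅔ - 4378 = -13132/3 ≈ -4377.3)
T(p, F) = 49 (T(p, F) = (8 - 1)² = 7² = 49)
R + T(Y, -15*6) = -2444 + 49 = -2395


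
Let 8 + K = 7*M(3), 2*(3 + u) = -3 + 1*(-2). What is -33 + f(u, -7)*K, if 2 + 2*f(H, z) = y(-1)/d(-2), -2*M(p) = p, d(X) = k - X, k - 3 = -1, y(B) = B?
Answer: -195/16 ≈ -12.188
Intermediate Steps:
k = 2 (k = 3 - 1 = 2)
d(X) = 2 - X
M(p) = -p/2
u = -11/2 (u = -3 + (-3 + 1*(-2))/2 = -3 + (-3 - 2)/2 = -3 + (½)*(-5) = -3 - 5/2 = -11/2 ≈ -5.5000)
f(H, z) = -9/8 (f(H, z) = -1 + (-1/(2 - 1*(-2)))/2 = -1 + (-1/(2 + 2))/2 = -1 + (-1/4)/2 = -1 + (-1*¼)/2 = -1 + (½)*(-¼) = -1 - ⅛ = -9/8)
K = -37/2 (K = -8 + 7*(-½*3) = -8 + 7*(-3/2) = -8 - 21/2 = -37/2 ≈ -18.500)
-33 + f(u, -7)*K = -33 - 9/8*(-37/2) = -33 + 333/16 = -195/16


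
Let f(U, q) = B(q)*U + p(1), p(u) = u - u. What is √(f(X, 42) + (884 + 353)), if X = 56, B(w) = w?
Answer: √3589 ≈ 59.908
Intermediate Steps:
p(u) = 0
f(U, q) = U*q (f(U, q) = q*U + 0 = U*q + 0 = U*q)
√(f(X, 42) + (884 + 353)) = √(56*42 + (884 + 353)) = √(2352 + 1237) = √3589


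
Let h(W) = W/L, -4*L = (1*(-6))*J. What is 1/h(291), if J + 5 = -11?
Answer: -8/97 ≈ -0.082474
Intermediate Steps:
J = -16 (J = -5 - 11 = -16)
L = -24 (L = -1*(-6)*(-16)/4 = -(-3)*(-16)/2 = -¼*96 = -24)
h(W) = -W/24 (h(W) = W/(-24) = W*(-1/24) = -W/24)
1/h(291) = 1/(-1/24*291) = 1/(-97/8) = -8/97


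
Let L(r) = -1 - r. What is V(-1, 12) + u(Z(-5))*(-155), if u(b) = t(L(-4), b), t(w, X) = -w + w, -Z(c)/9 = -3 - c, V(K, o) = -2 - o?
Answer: -14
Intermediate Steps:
Z(c) = 27 + 9*c (Z(c) = -9*(-3 - c) = 27 + 9*c)
t(w, X) = 0
u(b) = 0
V(-1, 12) + u(Z(-5))*(-155) = (-2 - 1*12) + 0*(-155) = (-2 - 12) + 0 = -14 + 0 = -14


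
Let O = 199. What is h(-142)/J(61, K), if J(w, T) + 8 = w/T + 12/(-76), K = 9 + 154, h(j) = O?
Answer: -616303/24106 ≈ -25.566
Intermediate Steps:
h(j) = 199
K = 163
J(w, T) = -155/19 + w/T (J(w, T) = -8 + (w/T + 12/(-76)) = -8 + (w/T + 12*(-1/76)) = -8 + (w/T - 3/19) = -8 + (-3/19 + w/T) = -155/19 + w/T)
h(-142)/J(61, K) = 199/(-155/19 + 61/163) = 199/(-24106/3097) = 199*(-3097/24106) = -616303/24106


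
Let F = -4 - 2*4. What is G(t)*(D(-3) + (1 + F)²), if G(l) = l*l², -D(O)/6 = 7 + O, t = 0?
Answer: 0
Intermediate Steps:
D(O) = -42 - 6*O (D(O) = -6*(7 + O) = -42 - 6*O)
F = -12 (F = -4 - 8 = -12)
G(l) = l³
G(t)*(D(-3) + (1 + F)²) = 0³*((-42 - 6*(-3)) + (1 - 12)²) = 0*((-42 + 18) + (-11)²) = 0*(-24 + 121) = 0*97 = 0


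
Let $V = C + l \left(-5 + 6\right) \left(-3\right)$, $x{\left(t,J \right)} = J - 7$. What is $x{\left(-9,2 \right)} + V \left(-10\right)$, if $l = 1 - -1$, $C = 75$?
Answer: $-695$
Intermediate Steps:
$l = 2$ ($l = 1 + 1 = 2$)
$x{\left(t,J \right)} = -7 + J$ ($x{\left(t,J \right)} = J - 7 = -7 + J$)
$V = 69$ ($V = 75 + 2 \left(-5 + 6\right) \left(-3\right) = 75 + 2 \cdot 1 \left(-3\right) = 75 + 2 \left(-3\right) = 75 - 6 = 69$)
$x{\left(-9,2 \right)} + V \left(-10\right) = \left(-7 + 2\right) + 69 \left(-10\right) = -5 - 690 = -695$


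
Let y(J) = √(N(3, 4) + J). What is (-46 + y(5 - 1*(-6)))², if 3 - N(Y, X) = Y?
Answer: (46 - √11)² ≈ 1821.9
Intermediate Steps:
N(Y, X) = 3 - Y
y(J) = √J (y(J) = √((3 - 1*3) + J) = √((3 - 3) + J) = √(0 + J) = √J)
(-46 + y(5 - 1*(-6)))² = (-46 + √(5 - 1*(-6)))² = (-46 + √(5 + 6))² = (-46 + √11)²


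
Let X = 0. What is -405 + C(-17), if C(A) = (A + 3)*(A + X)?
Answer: -167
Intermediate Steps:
C(A) = A*(3 + A) (C(A) = (A + 3)*(A + 0) = (3 + A)*A = A*(3 + A))
-405 + C(-17) = -405 - 17*(3 - 17) = -405 - 17*(-14) = -405 + 238 = -167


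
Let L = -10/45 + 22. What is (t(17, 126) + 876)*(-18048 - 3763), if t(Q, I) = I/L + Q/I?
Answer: -1211840971/63 ≈ -1.9236e+7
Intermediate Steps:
L = 196/9 (L = -10*1/45 + 22 = -2/9 + 22 = 196/9 ≈ 21.778)
t(Q, I) = 9*I/196 + Q/I (t(Q, I) = I/(196/9) + Q/I = I*(9/196) + Q/I = 9*I/196 + Q/I)
(t(17, 126) + 876)*(-18048 - 3763) = (((9/196)*126 + 17/126) + 876)*(-18048 - 3763) = ((81/14 + 17*(1/126)) + 876)*(-21811) = ((81/14 + 17/126) + 876)*(-21811) = (373/63 + 876)*(-21811) = (55561/63)*(-21811) = -1211840971/63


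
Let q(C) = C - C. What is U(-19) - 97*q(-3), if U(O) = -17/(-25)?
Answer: 17/25 ≈ 0.68000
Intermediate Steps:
U(O) = 17/25 (U(O) = -17*(-1/25) = 17/25)
q(C) = 0
U(-19) - 97*q(-3) = 17/25 - 97*0 = 17/25 + 0 = 17/25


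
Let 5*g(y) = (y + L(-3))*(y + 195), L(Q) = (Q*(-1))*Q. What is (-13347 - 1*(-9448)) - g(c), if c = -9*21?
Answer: -18307/5 ≈ -3661.4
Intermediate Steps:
L(Q) = -Q² (L(Q) = (-Q)*Q = -Q²)
c = -189
g(y) = (-9 + y)*(195 + y)/5 (g(y) = ((y - 1*(-3)²)*(y + 195))/5 = ((y - 1*9)*(195 + y))/5 = ((y - 9)*(195 + y))/5 = ((-9 + y)*(195 + y))/5 = (-9 + y)*(195 + y)/5)
(-13347 - 1*(-9448)) - g(c) = (-13347 - 1*(-9448)) - (-351 + (⅕)*(-189)² + (186/5)*(-189)) = (-13347 + 9448) - (-351 + (⅕)*35721 - 35154/5) = -3899 - (-351 + 35721/5 - 35154/5) = -3899 - 1*(-1188/5) = -3899 + 1188/5 = -18307/5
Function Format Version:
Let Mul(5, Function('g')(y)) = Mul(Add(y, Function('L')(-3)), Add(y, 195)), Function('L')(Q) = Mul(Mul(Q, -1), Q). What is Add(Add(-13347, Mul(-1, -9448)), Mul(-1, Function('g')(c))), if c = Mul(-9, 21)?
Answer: Rational(-18307, 5) ≈ -3661.4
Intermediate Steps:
Function('L')(Q) = Mul(-1, Pow(Q, 2)) (Function('L')(Q) = Mul(Mul(-1, Q), Q) = Mul(-1, Pow(Q, 2)))
c = -189
Function('g')(y) = Mul(Rational(1, 5), Add(-9, y), Add(195, y)) (Function('g')(y) = Mul(Rational(1, 5), Mul(Add(y, Mul(-1, Pow(-3, 2))), Add(y, 195))) = Mul(Rational(1, 5), Mul(Add(y, Mul(-1, 9)), Add(195, y))) = Mul(Rational(1, 5), Mul(Add(y, -9), Add(195, y))) = Mul(Rational(1, 5), Mul(Add(-9, y), Add(195, y))) = Mul(Rational(1, 5), Add(-9, y), Add(195, y)))
Add(Add(-13347, Mul(-1, -9448)), Mul(-1, Function('g')(c))) = Add(Add(-13347, Mul(-1, -9448)), Mul(-1, Add(-351, Mul(Rational(1, 5), Pow(-189, 2)), Mul(Rational(186, 5), -189)))) = Add(Add(-13347, 9448), Mul(-1, Add(-351, Mul(Rational(1, 5), 35721), Rational(-35154, 5)))) = Add(-3899, Mul(-1, Add(-351, Rational(35721, 5), Rational(-35154, 5)))) = Add(-3899, Mul(-1, Rational(-1188, 5))) = Add(-3899, Rational(1188, 5)) = Rational(-18307, 5)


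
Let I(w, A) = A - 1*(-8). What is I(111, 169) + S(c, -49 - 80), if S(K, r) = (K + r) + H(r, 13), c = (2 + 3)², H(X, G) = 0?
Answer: 73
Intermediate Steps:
I(w, A) = 8 + A (I(w, A) = A + 8 = 8 + A)
c = 25 (c = 5² = 25)
S(K, r) = K + r (S(K, r) = (K + r) + 0 = K + r)
I(111, 169) + S(c, -49 - 80) = (8 + 169) + (25 + (-49 - 80)) = 177 + (25 - 129) = 177 - 104 = 73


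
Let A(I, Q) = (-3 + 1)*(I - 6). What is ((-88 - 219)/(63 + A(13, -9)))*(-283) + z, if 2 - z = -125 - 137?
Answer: 99817/49 ≈ 2037.1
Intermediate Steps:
A(I, Q) = 12 - 2*I (A(I, Q) = -2*(-6 + I) = 12 - 2*I)
z = 264 (z = 2 - (-125 - 137) = 2 - 1*(-262) = 2 + 262 = 264)
((-88 - 219)/(63 + A(13, -9)))*(-283) + z = ((-88 - 219)/(63 + (12 - 2*13)))*(-283) + 264 = -307/(63 + (12 - 26))*(-283) + 264 = -307/(63 - 14)*(-283) + 264 = -307/49*(-283) + 264 = 86881/49 + 264 = 99817/49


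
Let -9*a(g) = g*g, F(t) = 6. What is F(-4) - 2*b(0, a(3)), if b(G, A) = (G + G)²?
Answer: 6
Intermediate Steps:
a(g) = -g²/9 (a(g) = -g*g/9 = -g²/9)
b(G, A) = 4*G² (b(G, A) = (2*G)² = 4*G²)
F(-4) - 2*b(0, a(3)) = 6 - 8*0² = 6 - 8*0 = 6 - 2*0 = 6 + 0 = 6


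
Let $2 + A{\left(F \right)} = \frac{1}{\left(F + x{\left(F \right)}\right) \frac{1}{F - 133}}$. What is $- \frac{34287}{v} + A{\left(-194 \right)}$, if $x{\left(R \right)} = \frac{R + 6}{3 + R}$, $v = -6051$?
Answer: $\frac{398599839}{74358722} \approx 5.3605$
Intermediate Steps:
$x{\left(R \right)} = \frac{6 + R}{3 + R}$
$A{\left(F \right)} = -2 + \frac{-133 + F}{F + \frac{6 + F}{3 + F}}$ ($A{\left(F \right)} = -2 + \frac{1}{\left(F + \frac{6 + F}{3 + F}\right) \frac{1}{F - 133}} = -2 + \frac{1}{\left(F + \frac{6 + F}{3 + F}\right) \frac{1}{-133 + F}} = -2 + \frac{1}{\frac{1}{-133 + F} \left(F + \frac{6 + F}{3 + F}\right)} = -2 + \frac{-133 + F}{F + \frac{6 + F}{3 + F}}$)
$- \frac{34287}{v} + A{\left(-194 \right)} = - \frac{34287}{-6051} + \frac{-411 - \left(-194\right)^{2} - -26772}{6 + \left(-194\right)^{2} + 4 \left(-194\right)} = \left(-34287\right) \left(- \frac{1}{6051}\right) + \frac{-411 - 37636 + 26772}{6 + 37636 - 776} = \frac{11429}{2017} + \frac{-411 - 37636 + 26772}{36866} = \frac{11429}{2017} + \frac{1}{36866} \left(-11275\right) = \frac{11429}{2017} - \frac{11275}{36866} = \frac{398599839}{74358722}$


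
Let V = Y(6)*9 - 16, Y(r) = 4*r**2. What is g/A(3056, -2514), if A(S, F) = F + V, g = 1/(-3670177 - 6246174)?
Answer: 1/12236777134 ≈ 8.1721e-11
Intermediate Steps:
V = 1280 (V = (4*6**2)*9 - 16 = (4*36)*9 - 16 = 144*9 - 16 = 1296 - 16 = 1280)
g = -1/9916351 (g = 1/(-9916351) = -1/9916351 ≈ -1.0084e-7)
A(S, F) = 1280 + F (A(S, F) = F + 1280 = 1280 + F)
g/A(3056, -2514) = -1/(9916351*(1280 - 2514)) = -1/9916351/(-1234) = -1/9916351*(-1/1234) = 1/12236777134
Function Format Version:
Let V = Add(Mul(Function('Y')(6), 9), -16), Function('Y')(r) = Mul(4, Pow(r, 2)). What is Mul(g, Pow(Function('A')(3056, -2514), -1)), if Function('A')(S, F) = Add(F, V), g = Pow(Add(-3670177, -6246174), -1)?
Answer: Rational(1, 12236777134) ≈ 8.1721e-11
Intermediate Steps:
V = 1280 (V = Add(Mul(Mul(4, Pow(6, 2)), 9), -16) = Add(Mul(Mul(4, 36), 9), -16) = Add(Mul(144, 9), -16) = Add(1296, -16) = 1280)
g = Rational(-1, 9916351) (g = Pow(-9916351, -1) = Rational(-1, 9916351) ≈ -1.0084e-7)
Function('A')(S, F) = Add(1280, F) (Function('A')(S, F) = Add(F, 1280) = Add(1280, F))
Mul(g, Pow(Function('A')(3056, -2514), -1)) = Mul(Rational(-1, 9916351), Pow(Add(1280, -2514), -1)) = Mul(Rational(-1, 9916351), Pow(-1234, -1)) = Mul(Rational(-1, 9916351), Rational(-1, 1234)) = Rational(1, 12236777134)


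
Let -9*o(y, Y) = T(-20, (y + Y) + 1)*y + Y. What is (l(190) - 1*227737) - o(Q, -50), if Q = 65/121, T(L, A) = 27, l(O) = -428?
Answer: -248475980/1089 ≈ -2.2817e+5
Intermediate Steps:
Q = 65/121 (Q = 65*(1/121) = 65/121 ≈ 0.53719)
o(y, Y) = -3*y - Y/9 (o(y, Y) = -(27*y + Y)/9 = -(Y + 27*y)/9 = -3*y - Y/9)
(l(190) - 1*227737) - o(Q, -50) = (-428 - 1*227737) - (-3*65/121 - ⅑*(-50)) = (-428 - 227737) - (-195/121 + 50/9) = -228165 - 1*4295/1089 = -228165 - 4295/1089 = -248475980/1089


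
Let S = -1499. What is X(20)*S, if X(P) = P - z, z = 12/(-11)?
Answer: -347768/11 ≈ -31615.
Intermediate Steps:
z = -12/11 (z = 12*(-1/11) = -12/11 ≈ -1.0909)
X(P) = 12/11 + P (X(P) = P - 1*(-12/11) = P + 12/11 = 12/11 + P)
X(20)*S = (12/11 + 20)*(-1499) = (232/11)*(-1499) = -347768/11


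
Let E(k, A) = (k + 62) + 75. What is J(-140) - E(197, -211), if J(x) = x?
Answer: -474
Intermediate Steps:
E(k, A) = 137 + k (E(k, A) = (62 + k) + 75 = 137 + k)
J(-140) - E(197, -211) = -140 - (137 + 197) = -140 - 1*334 = -140 - 334 = -474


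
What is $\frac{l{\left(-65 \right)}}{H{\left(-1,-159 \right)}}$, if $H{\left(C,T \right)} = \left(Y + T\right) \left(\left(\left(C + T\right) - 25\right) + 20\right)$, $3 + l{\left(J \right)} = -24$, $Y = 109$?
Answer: $- \frac{9}{2750} \approx -0.0032727$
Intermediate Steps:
$l{\left(J \right)} = -27$ ($l{\left(J \right)} = -3 - 24 = -27$)
$H{\left(C,T \right)} = \left(109 + T\right) \left(-5 + C + T\right)$ ($H{\left(C,T \right)} = \left(109 + T\right) \left(\left(\left(C + T\right) - 25\right) + 20\right) = \left(109 + T\right) \left(\left(-25 + C + T\right) + 20\right) = \left(109 + T\right) \left(-5 + C + T\right)$)
$\frac{l{\left(-65 \right)}}{H{\left(-1,-159 \right)}} = - \frac{27}{-545 + \left(-159\right)^{2} + 104 \left(-159\right) + 109 \left(-1\right) - -159} = - \frac{27}{-545 + 25281 - 16536 - 109 + 159} = - \frac{27}{8250} = \left(-27\right) \frac{1}{8250} = - \frac{9}{2750}$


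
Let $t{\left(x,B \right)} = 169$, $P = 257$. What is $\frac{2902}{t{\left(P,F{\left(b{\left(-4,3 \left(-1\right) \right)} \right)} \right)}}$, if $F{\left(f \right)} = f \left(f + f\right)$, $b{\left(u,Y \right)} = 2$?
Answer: $\frac{2902}{169} \approx 17.172$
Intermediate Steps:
$F{\left(f \right)} = 2 f^{2}$ ($F{\left(f \right)} = f 2 f = 2 f^{2}$)
$\frac{2902}{t{\left(P,F{\left(b{\left(-4,3 \left(-1\right) \right)} \right)} \right)}} = \frac{2902}{169}$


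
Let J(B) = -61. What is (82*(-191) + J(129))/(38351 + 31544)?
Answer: -15723/69895 ≈ -0.22495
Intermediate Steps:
(82*(-191) + J(129))/(38351 + 31544) = (82*(-191) - 61)/(38351 + 31544) = (-15662 - 61)/69895 = -15723*1/69895 = -15723/69895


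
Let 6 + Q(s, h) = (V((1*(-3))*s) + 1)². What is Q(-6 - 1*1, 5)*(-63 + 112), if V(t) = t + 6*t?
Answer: 1073002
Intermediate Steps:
V(t) = 7*t
Q(s, h) = -6 + (1 - 21*s)² (Q(s, h) = -6 + (7*((1*(-3))*s) + 1)² = -6 + (7*(-3*s) + 1)² = -6 + (-21*s + 1)² = -6 + (1 - 21*s)²)
Q(-6 - 1*1, 5)*(-63 + 112) = (-6 + (1 - 21*(-6 - 1*1))²)*(-63 + 112) = (-6 + (1 - 21*(-6 - 1))²)*49 = (-6 + (1 - 21*(-7))²)*49 = (-6 + (1 + 147)²)*49 = (-6 + 148²)*49 = (-6 + 21904)*49 = 21898*49 = 1073002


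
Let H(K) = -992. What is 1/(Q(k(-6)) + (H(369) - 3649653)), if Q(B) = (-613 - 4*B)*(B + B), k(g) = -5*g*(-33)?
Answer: -1/10277705 ≈ -9.7298e-8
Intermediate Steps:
k(g) = 165*g
Q(B) = 2*B*(-613 - 4*B) (Q(B) = (-613 - 4*B)*(2*B) = 2*B*(-613 - 4*B))
1/(Q(k(-6)) + (H(369) - 3649653)) = 1/(-2*165*(-6)*(613 + 4*(165*(-6))) + (-992 - 3649653)) = 1/(-2*(-990)*(613 + 4*(-990)) - 3650645) = 1/(-2*(-990)*(613 - 3960) - 3650645) = 1/(-2*(-990)*(-3347) - 3650645) = 1/(-6627060 - 3650645) = 1/(-10277705) = -1/10277705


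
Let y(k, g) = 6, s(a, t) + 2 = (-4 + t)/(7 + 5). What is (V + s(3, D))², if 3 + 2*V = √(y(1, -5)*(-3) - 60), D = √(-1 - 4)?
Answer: (-46 + I*√5 + 6*I*√78)²/144 ≈ -6.486 - 35.284*I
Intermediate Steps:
D = I*√5 (D = √(-5) = I*√5 ≈ 2.2361*I)
s(a, t) = -7/3 + t/12 (s(a, t) = -2 + (-4 + t)/(7 + 5) = -2 + (-4 + t)/12 = -2 + (-4 + t)*(1/12) = -2 + (-⅓ + t/12) = -7/3 + t/12)
V = -3/2 + I*√78/2 (V = -3/2 + √(6*(-3) - 60)/2 = -3/2 + √(-18 - 60)/2 = -3/2 + √(-78)/2 = -3/2 + (I*√78)/2 = -3/2 + I*√78/2 ≈ -1.5 + 4.4159*I)
(V + s(3, D))² = ((-3/2 + I*√78/2) + (-7/3 + (I*√5)/12))² = ((-3/2 + I*√78/2) + (-7/3 + I*√5/12))² = (-23/6 + I*√78/2 + I*√5/12)²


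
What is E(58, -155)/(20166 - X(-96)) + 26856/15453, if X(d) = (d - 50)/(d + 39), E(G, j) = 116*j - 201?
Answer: 1650202655/1973375572 ≈ 0.83623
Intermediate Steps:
E(G, j) = -201 + 116*j
X(d) = (-50 + d)/(39 + d)
E(58, -155)/(20166 - X(-96)) + 26856/15453 = (-201 + 116*(-155))/(20166 - (-50 - 96)/(39 - 96)) + 26856/15453 = (-201 - 17980)/(20166 - (-146)/(-57)) + 26856*(1/15453) = -18181/(20166 - (-1)*(-146)/57) + 2984/1717 = -18181/(20166 - 1*146/57) + 2984/1717 = -18181/(20166 - 146/57) + 2984/1717 = -18181/1149316/57 + 2984/1717 = -18181*57/1149316 + 2984/1717 = -1036317/1149316 + 2984/1717 = 1650202655/1973375572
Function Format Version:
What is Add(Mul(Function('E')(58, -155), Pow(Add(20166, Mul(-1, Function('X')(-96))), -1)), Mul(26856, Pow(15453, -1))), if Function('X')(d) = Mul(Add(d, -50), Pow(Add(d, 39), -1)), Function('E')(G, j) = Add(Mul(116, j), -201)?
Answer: Rational(1650202655, 1973375572) ≈ 0.83623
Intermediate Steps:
Function('E')(G, j) = Add(-201, Mul(116, j))
Function('X')(d) = Mul(Pow(Add(39, d), -1), Add(-50, d)) (Function('X')(d) = Mul(Add(-50, d), Pow(Add(39, d), -1)) = Mul(Pow(Add(39, d), -1), Add(-50, d)))
Add(Mul(Function('E')(58, -155), Pow(Add(20166, Mul(-1, Function('X')(-96))), -1)), Mul(26856, Pow(15453, -1))) = Add(Mul(Add(-201, Mul(116, -155)), Pow(Add(20166, Mul(-1, Mul(Pow(Add(39, -96), -1), Add(-50, -96)))), -1)), Mul(26856, Pow(15453, -1))) = Add(Mul(Add(-201, -17980), Pow(Add(20166, Mul(-1, Mul(Pow(-57, -1), -146))), -1)), Mul(26856, Rational(1, 15453))) = Add(Mul(-18181, Pow(Add(20166, Mul(-1, Mul(Rational(-1, 57), -146))), -1)), Rational(2984, 1717)) = Add(Mul(-18181, Pow(Add(20166, Mul(-1, Rational(146, 57))), -1)), Rational(2984, 1717)) = Add(Mul(-18181, Pow(Add(20166, Rational(-146, 57)), -1)), Rational(2984, 1717)) = Add(Mul(-18181, Pow(Rational(1149316, 57), -1)), Rational(2984, 1717)) = Add(Mul(-18181, Rational(57, 1149316)), Rational(2984, 1717)) = Add(Rational(-1036317, 1149316), Rational(2984, 1717)) = Rational(1650202655, 1973375572)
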